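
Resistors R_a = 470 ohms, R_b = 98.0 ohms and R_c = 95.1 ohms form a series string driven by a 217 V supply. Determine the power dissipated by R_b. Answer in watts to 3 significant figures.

Series elements share the same current, so find I first, then use P = I²R.
R_total = 470 + 98.0 + 95.1 = 663.1 Ω
I = V / R_total = 217 / 663.1 = 0.3273 A
P_R_b = I² × R_b = (0.3273)² × 98.0 = 10.50 W

10.5 W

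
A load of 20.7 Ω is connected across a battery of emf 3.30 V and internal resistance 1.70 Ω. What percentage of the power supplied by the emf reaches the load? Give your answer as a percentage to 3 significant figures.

The source delivers εI, of which I²R reaches the load and I²r is lost; since I is common, η = R/(R+r).
η = R / (R + r) = 20.7 / (20.7 + 1.70) = 0.9241

92.4 %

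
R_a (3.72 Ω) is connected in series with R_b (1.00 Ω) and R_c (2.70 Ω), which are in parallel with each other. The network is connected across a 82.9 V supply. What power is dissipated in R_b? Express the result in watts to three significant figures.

185 W

First combine the parallel branches into one equivalent R_p, then R_a + R_p is a series pair.
R_p = (1.00×2.70)/(1.00+2.70) = 0.7297 Ω
R_total = 3.72 + 0.7297 = 4.450 Ω
I = V / R_total = 82.9 / 4.450 = 18.63 A
Voltage across the parallel pair: V_p = I × R_p = 18.63 × 0.7297 = 13.60 V
R_b is across V_p, so use P = V²/R for that branch.
P_R_b = (13.60)² / 1.00 = 184.8 W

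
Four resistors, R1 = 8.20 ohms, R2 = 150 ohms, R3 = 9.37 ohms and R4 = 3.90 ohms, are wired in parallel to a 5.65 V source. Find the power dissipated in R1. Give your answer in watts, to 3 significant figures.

3.89 W

Each parallel branch sees the full supply voltage, so P = V²/R applies directly to the target branch.
P_R1 = V² / R1 = (5.65)² / 8.20 Ω = 3.893 W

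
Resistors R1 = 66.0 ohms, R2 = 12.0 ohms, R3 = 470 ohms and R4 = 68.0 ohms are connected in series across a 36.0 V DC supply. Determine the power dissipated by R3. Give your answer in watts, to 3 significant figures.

1.61 W

Since the resistors are in series they all carry the loop current I = V/R_total; the power in any one is I²R.
R_total = 66.0 + 12.0 + 470 + 68.0 = 616.0 Ω
I = V / R_total = 36.0 / 616.0 = 0.05844 A
P_R3 = I² × R3 = (0.05844)² × 470 = 1.605 W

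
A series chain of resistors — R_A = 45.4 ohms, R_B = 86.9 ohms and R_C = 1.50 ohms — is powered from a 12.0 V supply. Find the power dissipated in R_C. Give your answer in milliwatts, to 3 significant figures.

In a series string the same current flows through every resistor — find that current, then P = I²R for the one we want.
R_total = 45.4 + 86.9 + 1.50 = 133.8 Ω
I = V / R_total = 12.0 / 133.8 = 0.08969 A
P_R_C = I² × R_C = (0.08969)² × 1.50 = 0.01207 W

12.1 mW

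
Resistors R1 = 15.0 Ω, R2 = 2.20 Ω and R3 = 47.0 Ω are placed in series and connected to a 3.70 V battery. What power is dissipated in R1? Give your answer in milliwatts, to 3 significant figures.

The current is common to all series resistors; compute it, then apply P = I²R for the target.
R_total = 15.0 + 2.20 + 47.0 = 64.20 Ω
I = V / R_total = 3.70 / 64.20 = 0.05763 A
P_R1 = I² × R1 = (0.05763)² × 15.0 = 0.04982 W

49.8 mW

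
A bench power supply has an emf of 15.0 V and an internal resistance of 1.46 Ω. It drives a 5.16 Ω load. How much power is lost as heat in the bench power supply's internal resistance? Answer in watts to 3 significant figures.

7.50 W

Internal loss is I²r, with I set by the total series resistance r+R.
I = ε / (r + R) = 15.0 / (1.46 + 5.16) = 2.266 A
P_int = I² r = (2.266)² × 1.46 = 7.496 W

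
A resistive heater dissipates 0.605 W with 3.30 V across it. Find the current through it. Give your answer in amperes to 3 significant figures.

0.183 A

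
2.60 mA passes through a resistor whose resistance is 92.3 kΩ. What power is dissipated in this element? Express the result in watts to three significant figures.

Knowing I and R, the power is just I²R — no need to find V first.
P = (0.002600 A)² × 92300 Ω = 0.6239 W

0.624 W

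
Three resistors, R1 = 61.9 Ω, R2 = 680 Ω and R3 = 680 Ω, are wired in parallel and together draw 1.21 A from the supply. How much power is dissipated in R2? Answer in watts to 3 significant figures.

5.90 W

Parallel branches share V, not I — compute V via R_eq, then use V²/R for the target branch.
1/R_eq = 1/61.9 + 1/680 + 1/680 ⇒ R_eq = 52.37 Ω
V = I_total × R_eq = 1.210 × 52.37 = 63.36 V
P_R2 = V² / R2 = (63.36)² / 680 = 5.904 W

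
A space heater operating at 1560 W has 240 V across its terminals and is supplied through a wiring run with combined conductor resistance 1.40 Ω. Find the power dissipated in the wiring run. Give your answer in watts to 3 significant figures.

59.1 W

The wiring run is a series resistance carrying the load current; its dissipation is I²R_line.
I = P / V = 1560 / 240 = 6.500 A through the wiring run.
P_line = I² R_line = (6.500)² × 1.40 = 59.15 W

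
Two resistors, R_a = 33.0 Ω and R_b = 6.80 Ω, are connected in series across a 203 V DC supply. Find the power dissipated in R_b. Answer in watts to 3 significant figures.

The current is common to all series resistors; compute it, then apply P = I²R for the target.
R_total = 33.0 + 6.80 = 39.80 Ω
I = V / R_total = 203 / 39.80 = 5.101 A
P_R_b = I² × R_b = (5.101)² × 6.80 = 176.9 W

177 W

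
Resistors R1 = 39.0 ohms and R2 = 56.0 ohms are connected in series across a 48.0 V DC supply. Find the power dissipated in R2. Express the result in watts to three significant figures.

14.3 W

Series elements share the same current, so find I first, then use P = I²R.
R_total = 39.0 + 56.0 = 95.00 Ω
I = V / R_total = 48.0 / 95.00 = 0.5053 A
P_R2 = I² × R2 = (0.5053)² × 56.0 = 14.30 W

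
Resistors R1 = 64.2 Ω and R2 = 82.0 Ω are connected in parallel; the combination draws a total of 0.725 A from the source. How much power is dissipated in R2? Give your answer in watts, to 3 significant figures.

Only the total current is stated, so first find the parallel equivalent to get the voltage across the combination.
1/R_eq = 1/64.2 + 1/82.0 ⇒ R_eq = 36.01 Ω
V = I_total × R_eq = 0.7250 × 36.01 = 26.11 V
P_R2 = V² / R2 = (26.11)² / 82.0 = 8.311 W

8.31 W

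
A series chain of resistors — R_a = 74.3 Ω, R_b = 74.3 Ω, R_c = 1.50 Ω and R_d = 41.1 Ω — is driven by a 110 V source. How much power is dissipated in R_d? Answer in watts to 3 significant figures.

Since the resistors are in series they all carry the loop current I = V/R_total; the power in any one is I²R.
R_total = 74.3 + 74.3 + 1.50 + 41.1 = 191.2 Ω
I = V / R_total = 110 / 191.2 = 0.5753 A
P_R_d = I² × R_d = (0.5753)² × 41.1 = 13.60 W

13.6 W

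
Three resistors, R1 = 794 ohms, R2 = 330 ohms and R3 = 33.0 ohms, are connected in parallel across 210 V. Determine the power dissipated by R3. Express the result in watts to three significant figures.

Each parallel branch sees the full supply voltage, so P = V²/R applies directly to the target branch.
P_R3 = V² / R3 = (210)² / 33.0 Ω = 1336 W

1340 W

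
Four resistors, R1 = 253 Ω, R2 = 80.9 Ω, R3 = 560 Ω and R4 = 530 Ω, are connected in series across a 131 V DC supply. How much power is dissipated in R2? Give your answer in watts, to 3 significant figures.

0.685 W

In a series string the same current flows through every resistor — find that current, then P = I²R for the one we want.
R_total = 253 + 80.9 + 560 + 530 = 1424 Ω
I = V / R_total = 131 / 1424 = 0.09200 A
P_R2 = I² × R2 = (0.09200)² × 80.9 = 0.6848 W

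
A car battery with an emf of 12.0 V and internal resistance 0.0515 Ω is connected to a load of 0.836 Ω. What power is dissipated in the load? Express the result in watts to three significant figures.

153 W

With r and R in series, I = ε/(r+R); the load dissipates I²R.
I = ε / (r + R) = 12.0 / (0.0515 + 0.836) = 13.52 A
P_load = I² R = (13.52)² × 0.836 = 152.8 W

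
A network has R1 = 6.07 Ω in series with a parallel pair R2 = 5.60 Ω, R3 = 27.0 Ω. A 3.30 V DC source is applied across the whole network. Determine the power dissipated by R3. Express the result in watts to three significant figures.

0.0757 W

Replace R2 and R3 with their parallel equivalent so the circuit becomes R1 in series with R_p.
R_p = (5.60×27.0)/(5.60+27.0) = 4.638 Ω
R_total = 6.07 + 4.638 = 10.71 Ω
I = V / R_total = 3.30 / 10.71 = 0.3082 A
Voltage across the parallel pair: V_p = I × R_p = 0.3082 × 4.638 = 1.429 V
With V_p across R3, its power is V_p²/R3.
P_R3 = (1.429)² / 27.0 = 0.07567 W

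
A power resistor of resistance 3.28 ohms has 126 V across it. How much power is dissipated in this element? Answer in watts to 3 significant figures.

4840 W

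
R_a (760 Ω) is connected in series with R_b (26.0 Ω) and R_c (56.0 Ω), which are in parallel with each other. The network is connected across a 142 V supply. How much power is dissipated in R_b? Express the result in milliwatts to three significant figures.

404 mW

Collapse R_b‖R_c to a single equivalent, reducing the network to two series elements.
R_p = (26.0×56.0)/(26.0+56.0) = 17.76 Ω
R_total = 760 + 17.76 = 777.8 Ω
I = V / R_total = 142 / 777.8 = 0.1826 A
Voltage across the parallel pair: V_p = I × R_p = 0.1826 × 17.76 = 3.242 V
R_b sees V_p directly, so P = V_p² / R_b.
P_R_b = (3.242)² / 26.0 = 0.4042 W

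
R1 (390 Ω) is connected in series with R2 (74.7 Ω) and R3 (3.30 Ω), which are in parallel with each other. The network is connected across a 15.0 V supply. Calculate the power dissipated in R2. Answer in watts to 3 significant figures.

First combine the parallel branches into one equivalent R_p, then R1 + R_p is a series pair.
R_p = (74.7×3.30)/(74.7+3.30) = 3.160 Ω
R_total = 390 + 3.160 = 393.2 Ω
I = V / R_total = 15.0 / 393.2 = 0.03815 A
Voltage across the parallel pair: V_p = I × R_p = 0.03815 × 3.160 = 0.1206 V
R2 is across V_p, so use P = V²/R for that branch.
P_R2 = (0.1206)² / 74.7 = 0.0001946 W

0.000195 W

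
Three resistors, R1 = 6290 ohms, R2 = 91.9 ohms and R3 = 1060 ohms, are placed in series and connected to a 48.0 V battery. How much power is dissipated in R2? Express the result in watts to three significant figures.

Series elements share the same current, so find I first, then use P = I²R.
R_total = 6290 + 91.9 + 1060 = 7442 Ω
I = V / R_total = 48.0 / 7442 = 0.006450 A
P_R2 = I² × R2 = (0.006450)² × 91.9 = 0.003823 W

0.00382 W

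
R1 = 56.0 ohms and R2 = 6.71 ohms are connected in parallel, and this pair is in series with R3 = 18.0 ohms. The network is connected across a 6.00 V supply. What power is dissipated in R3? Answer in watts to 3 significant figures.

Combine R1 and R2 into their parallel equivalent first, reducing the network to two series resistors.
R_p = (56.0×6.71)/(56.0+6.71) = 5.992 Ω
R_total = R_p + 18.0 = 5.992 + 18.0 = 23.99 Ω
I = V / R_total = 6.00 / 23.99 = 0.2501 A
R3 is the series element, so its power is I²R.
P_R3 = (0.2501)² × 18.0 = 1.126 W

1.13 W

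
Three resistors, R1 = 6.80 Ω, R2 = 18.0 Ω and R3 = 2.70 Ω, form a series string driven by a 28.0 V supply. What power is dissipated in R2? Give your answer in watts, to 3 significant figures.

18.7 W

Series elements share the same current, so find I first, then use P = I²R.
R_total = 6.80 + 18.0 + 2.70 = 27.50 Ω
I = V / R_total = 28.0 / 27.50 = 1.018 A
P_R2 = I² × R2 = (1.018)² × 18.0 = 18.66 W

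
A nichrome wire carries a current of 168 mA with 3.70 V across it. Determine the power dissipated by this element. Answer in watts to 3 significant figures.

0.622 W

V and I are known directly — P = V I, no intermediate step needed.
P = 3.70 V × 0.1680 A = 0.6216 W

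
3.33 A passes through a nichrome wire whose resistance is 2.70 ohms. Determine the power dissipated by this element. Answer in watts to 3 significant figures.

29.9 W

With I and R stated, P = I²R applies in one step.
P = (3.330 A)² × 2.70 Ω = 29.94 W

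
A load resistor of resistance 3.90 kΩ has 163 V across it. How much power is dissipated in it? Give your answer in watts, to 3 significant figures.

6.81 W

V and R are stated; P = V²/R avoids computing the current.
P = (163 V)² / 3900 Ω = 6.813 W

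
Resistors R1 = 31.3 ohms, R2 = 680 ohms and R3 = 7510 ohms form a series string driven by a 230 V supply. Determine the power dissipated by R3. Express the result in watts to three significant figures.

5.88 W

Since the resistors are in series they all carry the loop current I = V/R_total; the power in any one is I²R.
R_total = 31.3 + 680 + 7510 = 8221 Ω
I = V / R_total = 230 / 8221 = 0.02798 A
P_R3 = I² × R3 = (0.02798)² × 7510 = 5.878 W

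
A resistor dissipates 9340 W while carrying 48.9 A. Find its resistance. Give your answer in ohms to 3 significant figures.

3.91 Ω

Rearranging the power relation for the two known quantities gives R = P / I².
R = 9340 / (48.90)² = 3.906 Ω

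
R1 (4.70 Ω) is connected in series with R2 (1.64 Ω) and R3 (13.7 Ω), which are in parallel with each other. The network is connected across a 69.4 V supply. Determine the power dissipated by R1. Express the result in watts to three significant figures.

596 W

First combine the parallel branches into one equivalent R_p, then R1 + R_p is a series pair.
R_p = (1.64×13.7)/(1.64+13.7) = 1.465 Ω
R_total = 4.70 + 1.465 = 6.165 Ω
I = V / R_total = 69.4 / 6.165 = 11.26 A
R1 is in the main series path, so its power is I²R1.
P_R1 = (11.26)² × 4.70 = 595.7 W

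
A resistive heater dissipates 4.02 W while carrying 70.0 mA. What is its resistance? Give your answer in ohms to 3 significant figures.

820 Ω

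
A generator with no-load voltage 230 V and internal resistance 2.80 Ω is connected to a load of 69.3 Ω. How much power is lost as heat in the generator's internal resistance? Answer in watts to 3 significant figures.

The internal resistance carries the same current as the load; P_int = I²r.
I = ε / (r + R) = 230 / (2.80 + 69.3) = 3.190 A
P_int = I² r = (3.190)² × 2.80 = 28.49 W

28.5 W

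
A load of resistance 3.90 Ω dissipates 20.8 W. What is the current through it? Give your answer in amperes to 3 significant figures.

2.31 A

Inverting the appropriate power form: I = √(P / R).
I = √(20.8 / 3.90) = 2.309 A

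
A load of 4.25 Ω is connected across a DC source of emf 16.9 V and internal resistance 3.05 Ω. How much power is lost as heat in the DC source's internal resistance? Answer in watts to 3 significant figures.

16.3 W

The internal resistance carries the same current as the load; P_int = I²r.
I = ε / (r + R) = 16.9 / (3.05 + 4.25) = 2.315 A
P_int = I² r = (2.315)² × 3.05 = 16.35 W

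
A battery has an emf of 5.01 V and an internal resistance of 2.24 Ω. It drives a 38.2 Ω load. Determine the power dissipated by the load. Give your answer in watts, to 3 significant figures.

0.586 W

The internal resistance and the load are in series, so the same I flows through both; get I from ε/(r+R), then I²R for the load.
I = ε / (r + R) = 5.01 / (2.24 + 38.2) = 0.1239 A
P_load = I² R = (0.1239)² × 38.2 = 0.5863 W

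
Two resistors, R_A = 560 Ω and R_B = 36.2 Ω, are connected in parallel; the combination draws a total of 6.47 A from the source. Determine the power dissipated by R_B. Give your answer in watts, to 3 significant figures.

Only the total current is stated, so first find the parallel equivalent to get the voltage across the combination.
1/R_eq = 1/560 + 1/36.2 ⇒ R_eq = 34.00 Ω
V = I_total × R_eq = 6.470 × 34.00 = 220.0 V
P_R_B = V² / R_B = (220.0)² / 36.2 = 1337 W

1340 W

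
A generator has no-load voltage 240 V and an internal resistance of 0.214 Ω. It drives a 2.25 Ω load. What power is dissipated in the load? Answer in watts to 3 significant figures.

Find the circuit current first, then P = I²R for the load (series elements share I).
I = ε / (r + R) = 240 / (0.214 + 2.25) = 97.40 A
P_load = I² R = (97.40)² × 2.25 = 21350 W

21300 W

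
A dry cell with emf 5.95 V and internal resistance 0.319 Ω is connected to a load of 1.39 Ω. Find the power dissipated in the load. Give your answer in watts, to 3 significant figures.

16.8 W

The internal resistance and the load are in series, so the same I flows through both; get I from ε/(r+R), then I²R for the load.
I = ε / (r + R) = 5.95 / (0.319 + 1.39) = 3.482 A
P_load = I² R = (3.482)² × 1.39 = 16.85 W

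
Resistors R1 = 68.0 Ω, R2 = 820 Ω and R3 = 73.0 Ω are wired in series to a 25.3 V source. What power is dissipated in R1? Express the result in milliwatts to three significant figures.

47.1 mW

Every series element carries the same I. Get I from the total resistance, then P = I² × R1.
R_total = 68.0 + 820 + 73.0 = 961.0 Ω
I = V / R_total = 25.3 / 961.0 = 0.02633 A
P_R1 = I² × R1 = (0.02633)² × 68.0 = 0.04713 W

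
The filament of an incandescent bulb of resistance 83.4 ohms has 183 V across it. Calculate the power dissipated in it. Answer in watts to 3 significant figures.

With V across and R both known, P = V²/R gives the dissipation directly.
P = (183 V)² / 83.4 Ω = 401.5 W

402 W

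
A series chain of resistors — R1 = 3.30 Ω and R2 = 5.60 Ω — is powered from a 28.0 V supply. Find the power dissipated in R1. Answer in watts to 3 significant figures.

Every series element carries the same I. Get I from the total resistance, then P = I² × R1.
R_total = 3.30 + 5.60 = 8.900 Ω
I = V / R_total = 28.0 / 8.900 = 3.146 A
P_R1 = I² × R1 = (3.146)² × 3.30 = 32.66 W

32.7 W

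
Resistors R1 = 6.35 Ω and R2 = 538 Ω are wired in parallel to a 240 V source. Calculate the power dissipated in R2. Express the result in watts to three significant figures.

Each parallel branch sees the full supply voltage, so P = V²/R applies directly to the target branch.
P_R2 = V² / R2 = (240)² / 538 Ω = 107.1 W

107 W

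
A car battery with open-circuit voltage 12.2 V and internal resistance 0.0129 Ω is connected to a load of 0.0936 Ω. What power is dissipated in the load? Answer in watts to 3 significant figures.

1230 W

With r and R in series, I = ε/(r+R); the load dissipates I²R.
I = ε / (r + R) = 12.2 / (0.0129 + 0.0936) = 114.6 A
P_load = I² R = (114.6)² × 0.0936 = 1228 W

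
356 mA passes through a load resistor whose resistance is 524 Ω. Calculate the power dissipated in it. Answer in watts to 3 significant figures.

66.4 W

Current and resistance are given, so P = I²R is the direct form.
P = (0.3560 A)² × 524 Ω = 66.41 W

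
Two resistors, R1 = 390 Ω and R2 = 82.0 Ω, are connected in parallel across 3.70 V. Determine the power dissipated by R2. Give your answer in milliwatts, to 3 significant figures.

167 mW

Every branch has 3.70 V across it, so for R2 the power is simply V²/R.
P_R2 = V² / R2 = (3.70)² / 82.0 Ω = 0.1670 W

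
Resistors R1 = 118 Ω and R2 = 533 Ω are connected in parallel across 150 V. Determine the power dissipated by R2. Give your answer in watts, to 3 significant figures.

Every branch has 150 V across it, so for R2 the power is simply V²/R.
P_R2 = V² / R2 = (150)² / 533 Ω = 42.21 W

42.2 W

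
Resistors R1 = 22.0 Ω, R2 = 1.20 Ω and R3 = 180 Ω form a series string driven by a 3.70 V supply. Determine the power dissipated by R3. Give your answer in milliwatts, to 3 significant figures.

Every series element carries the same I. Get I from the total resistance, then P = I² × R3.
R_total = 22.0 + 1.20 + 180 = 203.2 Ω
I = V / R_total = 3.70 / 203.2 = 0.01821 A
P_R3 = I² × R3 = (0.01821)² × 180 = 0.05968 W

59.7 mW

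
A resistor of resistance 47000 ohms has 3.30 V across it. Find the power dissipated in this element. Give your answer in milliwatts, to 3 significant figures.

0.232 mW

We know the drop across the element and its resistance — P = V²/R, one step.
P = (3.30 V)² / 47000 Ω = 0.0002317 W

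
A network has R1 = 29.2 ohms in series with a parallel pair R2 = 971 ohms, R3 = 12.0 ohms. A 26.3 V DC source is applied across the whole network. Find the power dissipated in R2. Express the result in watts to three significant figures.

Collapse R2‖R3 to a single equivalent, reducing the network to two series elements.
R_p = (971×12.0)/(971+12.0) = 11.85 Ω
R_total = 29.2 + 11.85 = 41.05 Ω
I = V / R_total = 26.3 / 41.05 = 0.6406 A
Voltage across the parallel pair: V_p = I × R_p = 0.6406 × 11.85 = 7.594 V
With V_p across R2, its power is V_p²/R2.
P_R2 = (7.594)² / 971 = 0.05939 W

0.0594 W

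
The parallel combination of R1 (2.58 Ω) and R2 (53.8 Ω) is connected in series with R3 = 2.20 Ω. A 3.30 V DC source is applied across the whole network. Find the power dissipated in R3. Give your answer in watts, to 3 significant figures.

Reduce the parallel combination to a single R_p; the circuit then becomes R_p in series with the remaining resistor.
R_p = (2.58×53.8)/(2.58+53.8) = 2.462 Ω
R_total = R_p + 2.20 = 2.462 + 2.20 = 4.662 Ω
I = V / R_total = 3.30 / 4.662 = 0.7079 A
R3 carries the full series current, so P = I²R.
P_R3 = (0.7079)² × 2.20 = 1.102 W

1.10 W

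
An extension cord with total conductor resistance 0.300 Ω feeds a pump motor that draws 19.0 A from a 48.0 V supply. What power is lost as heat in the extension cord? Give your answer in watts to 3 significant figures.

The extension cord and load are in series, so the same current flows in both; the loss is I²R_line.
The extension cord carries the full 19.0 A.
P_line = I² R_line = (19.00)² × 0.300 = 108.3 W

108 W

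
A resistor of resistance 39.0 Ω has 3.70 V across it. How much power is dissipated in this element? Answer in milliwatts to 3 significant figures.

We know the drop across the element and its resistance — P = V²/R, one step.
P = (3.70 V)² / 39.0 Ω = 0.3510 W

351 mW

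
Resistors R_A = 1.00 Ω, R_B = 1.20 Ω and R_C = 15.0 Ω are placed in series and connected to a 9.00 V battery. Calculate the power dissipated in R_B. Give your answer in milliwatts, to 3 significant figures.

329 mW

Series elements share the same current, so find I first, then use P = I²R.
R_total = 1.00 + 1.20 + 15.0 = 17.20 Ω
I = V / R_total = 9.00 / 17.20 = 0.5233 A
P_R_B = I² × R_B = (0.5233)² × 1.20 = 0.3286 W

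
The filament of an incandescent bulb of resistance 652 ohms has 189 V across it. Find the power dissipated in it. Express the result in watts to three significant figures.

Voltage and resistance are given, so P = V²/R is the one-step route.
P = (189 V)² / 652 Ω = 54.79 W

54.8 W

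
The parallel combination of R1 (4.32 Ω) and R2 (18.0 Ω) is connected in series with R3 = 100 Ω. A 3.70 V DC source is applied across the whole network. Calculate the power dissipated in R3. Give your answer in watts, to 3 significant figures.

Collapse the R1‖R2 pair into one equivalent R_p; then R_p and R3 form a series string.
R_p = (4.32×18.0)/(4.32+18.0) = 3.484 Ω
R_total = R_p + 100 = 3.484 + 100 = 103.5 Ω
I = V / R_total = 3.70 / 103.5 = 0.03575 A
All the supply current flows through R3; use P = I²R3.
P_R3 = (0.03575)² × 100 = 0.1278 W

0.128 W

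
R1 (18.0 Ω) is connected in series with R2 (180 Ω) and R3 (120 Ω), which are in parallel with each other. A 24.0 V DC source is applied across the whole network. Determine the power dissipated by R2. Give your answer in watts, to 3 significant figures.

First combine the parallel branches into one equivalent R_p, then R1 + R_p is a series pair.
R_p = (180×120)/(180+120) = 72.00 Ω
R_total = 18.0 + 72.00 = 90.00 Ω
I = V / R_total = 24.0 / 90.00 = 0.2667 A
Voltage across the parallel pair: V_p = I × R_p = 0.2667 × 72.00 = 19.20 V
R2 is across V_p, so use P = V²/R for that branch.
P_R2 = (19.20)² / 180 = 2.048 W

2.05 W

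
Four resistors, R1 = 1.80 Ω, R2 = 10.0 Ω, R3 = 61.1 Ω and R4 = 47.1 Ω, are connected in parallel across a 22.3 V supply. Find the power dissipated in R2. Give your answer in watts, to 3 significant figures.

R2 sits directly across the source, so P = V²/R with V = 22.3 V.
P_R2 = V² / R2 = (22.3)² / 10.0 Ω = 49.73 W

49.7 W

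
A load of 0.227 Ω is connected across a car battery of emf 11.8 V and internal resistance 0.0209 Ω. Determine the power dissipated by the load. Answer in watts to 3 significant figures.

With r and R in series, I = ε/(r+R); the load dissipates I²R.
I = ε / (r + R) = 11.8 / (0.0209 + 0.227) = 47.60 A
P_load = I² R = (47.60)² × 0.227 = 514.3 W

514 W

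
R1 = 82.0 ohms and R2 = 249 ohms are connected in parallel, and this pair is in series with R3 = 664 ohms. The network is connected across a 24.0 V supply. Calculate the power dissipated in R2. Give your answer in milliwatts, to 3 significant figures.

Combine R1 and R2 into their parallel equivalent first, reducing the network to two series resistors.
R_p = (82.0×249)/(82.0+249) = 61.69 Ω
R_total = R_p + 664 = 61.69 + 664 = 725.7 Ω
I = V / R_total = 24.0 / 725.7 = 0.03307 A
Voltage across the parallel pair: V_p = I × R_p = 0.03307 × 61.69 = 2.040 V
Use P = V²/R for R2 with V = V_p.
P_R2 = (2.040)² / 249 = 0.01671 W

16.7 mW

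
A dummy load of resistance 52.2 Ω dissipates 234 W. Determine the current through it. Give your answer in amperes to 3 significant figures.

2.12 A

Rearranging the power relation for the two known quantities gives I = √(P / R).
I = √(234 / 52.2) = 2.117 A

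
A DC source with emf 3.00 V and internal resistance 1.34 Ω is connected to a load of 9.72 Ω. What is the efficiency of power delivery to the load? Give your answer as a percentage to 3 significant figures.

87.9 %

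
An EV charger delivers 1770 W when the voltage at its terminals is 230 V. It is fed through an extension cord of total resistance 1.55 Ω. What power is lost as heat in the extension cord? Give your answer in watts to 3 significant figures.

91.8 W

Line loss is just I²R for the cable — we know both I and R_line directly.
I = P / V = 1770 / 230 = 7.696 A through the extension cord.
P_line = I² R_line = (7.696)² × 1.55 = 91.80 W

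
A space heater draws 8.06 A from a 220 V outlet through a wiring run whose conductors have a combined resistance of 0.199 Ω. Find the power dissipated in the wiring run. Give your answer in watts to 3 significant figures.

12.9 W

Line loss is just I²R for the cable — we know both I and R_line directly.
The wiring run carries the full 8.06 A.
P_line = I² R_line = (8.060)² × 0.199 = 12.93 W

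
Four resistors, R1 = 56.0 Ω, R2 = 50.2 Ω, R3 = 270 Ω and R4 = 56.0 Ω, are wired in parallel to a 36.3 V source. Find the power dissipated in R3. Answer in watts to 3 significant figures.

4.88 W

Every branch has 36.3 V across it, so for R3 the power is simply V²/R.
P_R3 = V² / R3 = (36.3)² / 270 Ω = 4.880 W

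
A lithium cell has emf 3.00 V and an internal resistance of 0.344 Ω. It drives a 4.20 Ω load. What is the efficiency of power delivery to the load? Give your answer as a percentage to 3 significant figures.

η = P_load/(P_load+P_int) = I²R/(I²R+I²r) = R/(R+r) — the I² cancels for series elements.
η = R / (R + r) = 4.20 / (4.20 + 0.344) = 0.9243

92.4 %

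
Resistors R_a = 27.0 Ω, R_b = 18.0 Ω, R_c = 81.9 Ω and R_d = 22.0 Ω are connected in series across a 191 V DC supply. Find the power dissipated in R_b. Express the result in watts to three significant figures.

Every series element carries the same I. Get I from the total resistance, then P = I² × R_b.
R_total = 27.0 + 18.0 + 81.9 + 22.0 = 148.9 Ω
I = V / R_total = 191 / 148.9 = 1.283 A
P_R_b = I² × R_b = (1.283)² × 18.0 = 29.62 W

29.6 W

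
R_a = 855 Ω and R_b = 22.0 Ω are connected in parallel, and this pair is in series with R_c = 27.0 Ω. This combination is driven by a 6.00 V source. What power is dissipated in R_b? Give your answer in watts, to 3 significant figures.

First find R_p for the parallel pair, then treat R_p + R_c as a series loop.
R_p = (855×22.0)/(855+22.0) = 21.45 Ω
R_total = R_p + 27.0 = 21.45 + 27.0 = 48.45 Ω
I = V / R_total = 6.00 / 48.45 = 0.1238 A
Voltage across the parallel pair: V_p = I × R_p = 0.1238 × 21.45 = 2.656 V
Use P = V²/R for R_b with V = V_p.
P_R_b = (2.656)² / 22.0 = 0.3207 W

0.321 W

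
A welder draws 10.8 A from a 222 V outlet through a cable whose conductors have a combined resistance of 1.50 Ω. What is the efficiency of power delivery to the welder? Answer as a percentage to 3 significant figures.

The cable carries the full 10.8 A.
P_line = I² R_line = (10.80)² × 1.50 = 175.0 W
P_source = V I = 222 × 10.80 = 2398 W; P_load = 2223 W
η = P_load / P_source = 2223 / 2398 = 0.9270

92.7 %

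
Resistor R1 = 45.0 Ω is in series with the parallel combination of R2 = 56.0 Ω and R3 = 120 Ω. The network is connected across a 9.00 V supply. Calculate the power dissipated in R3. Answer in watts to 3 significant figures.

Reduce the parallel pair to R_p first; the network is then a simple series string.
R_p = (56.0×120)/(56.0+120) = 38.18 Ω
R_total = 45.0 + 38.18 = 83.18 Ω
I = V / R_total = 9.00 / 83.18 = 0.1082 A
Voltage across the parallel pair: V_p = I × R_p = 0.1082 × 38.18 = 4.131 V
R3 is across V_p, so use P = V²/R for that branch.
P_R3 = (4.131)² / 120 = 0.1422 W

0.142 W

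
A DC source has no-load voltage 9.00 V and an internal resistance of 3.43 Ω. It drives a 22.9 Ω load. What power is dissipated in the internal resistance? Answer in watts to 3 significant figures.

0.401 W

Internal loss is I²r, with I set by the total series resistance r+R.
I = ε / (r + R) = 9.00 / (3.43 + 22.9) = 0.3418 A
P_int = I² r = (0.3418)² × 3.43 = 0.4008 W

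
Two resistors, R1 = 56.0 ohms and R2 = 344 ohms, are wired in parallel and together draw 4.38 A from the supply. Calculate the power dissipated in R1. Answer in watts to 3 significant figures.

The branches share the same voltage, but only the total current is given — find V from the equivalent resistance first.
1/R_eq = 1/56.0 + 1/344 ⇒ R_eq = 48.16 Ω
V = I_total × R_eq = 4.380 × 48.16 = 210.9 V
P_R1 = V² / R1 = (210.9)² / 56.0 = 794.6 W

795 W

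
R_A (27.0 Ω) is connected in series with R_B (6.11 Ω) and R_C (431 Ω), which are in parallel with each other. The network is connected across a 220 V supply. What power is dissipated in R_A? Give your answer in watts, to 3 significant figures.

1200 W

First combine the parallel branches into one equivalent R_p, then R_A + R_p is a series pair.
R_p = (6.11×431)/(6.11+431) = 6.025 Ω
R_total = 27.0 + 6.025 = 33.02 Ω
I = V / R_total = 220 / 33.02 = 6.662 A
The full supply current passes through R_A: P = I²R.
P_R_A = (6.662)² × 27.0 = 1198 W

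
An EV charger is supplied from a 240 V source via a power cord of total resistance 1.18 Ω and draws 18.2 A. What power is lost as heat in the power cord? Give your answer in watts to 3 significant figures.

391 W

Line loss is just I²R for the cable — we know both I and R_line directly.
The power cord carries the full 18.2 A.
P_line = I² R_line = (18.20)² × 1.18 = 390.9 W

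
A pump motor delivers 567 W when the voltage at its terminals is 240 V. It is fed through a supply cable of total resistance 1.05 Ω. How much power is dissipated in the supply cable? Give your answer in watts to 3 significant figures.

Only the current and the line resistance are needed for the I²R loss.
I = P / V = 567 / 240 = 2.362 A through the supply cable.
P_line = I² R_line = (2.362)² × 1.05 = 5.860 W

5.86 W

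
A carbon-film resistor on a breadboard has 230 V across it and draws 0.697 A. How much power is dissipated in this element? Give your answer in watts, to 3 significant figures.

Since both terminal voltage and current are stated, P = V I gives the power in one step.
P = 230 V × 0.6970 A = 160.3 W

160 W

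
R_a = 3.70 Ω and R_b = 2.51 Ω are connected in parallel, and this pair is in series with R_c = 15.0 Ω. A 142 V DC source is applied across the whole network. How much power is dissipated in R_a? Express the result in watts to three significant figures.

44.8 W

First find R_p for the parallel pair, then treat R_p + R_c as a series loop.
R_p = (3.70×2.51)/(3.70+2.51) = 1.495 Ω
R_total = R_p + 15.0 = 1.495 + 15.0 = 16.50 Ω
I = V / R_total = 142 / 16.50 = 8.608 A
Voltage across the parallel pair: V_p = I × R_p = 8.608 × 1.495 = 12.87 V
R_a sits across V_p; its power is V_p²/R.
P_R_a = (12.87)² / 3.70 = 44.79 W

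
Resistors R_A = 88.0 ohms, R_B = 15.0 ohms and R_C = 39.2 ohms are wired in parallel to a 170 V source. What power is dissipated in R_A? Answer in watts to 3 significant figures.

328 W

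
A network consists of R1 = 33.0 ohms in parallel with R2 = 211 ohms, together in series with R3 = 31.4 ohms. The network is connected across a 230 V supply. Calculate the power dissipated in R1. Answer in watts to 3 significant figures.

363 W

Collapse the R1‖R2 pair into one equivalent R_p; then R_p and R3 form a series string.
R_p = (33.0×211)/(33.0+211) = 28.54 Ω
R_total = R_p + 31.4 = 28.54 + 31.4 = 59.94 Ω
I = V / R_total = 230 / 59.94 = 3.837 A
Voltage across the parallel pair: V_p = I × R_p = 3.837 × 28.54 = 109.5 V
Use P = V²/R for R1 with V = V_p.
P_R1 = (109.5)² / 33.0 = 363.4 W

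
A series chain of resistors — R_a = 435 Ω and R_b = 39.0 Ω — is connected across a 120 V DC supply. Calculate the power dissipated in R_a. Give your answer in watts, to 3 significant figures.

27.9 W

Since the resistors are in series they all carry the loop current I = V/R_total; the power in any one is I²R.
R_total = 435 + 39.0 = 474.0 Ω
I = V / R_total = 120 / 474.0 = 0.2532 A
P_R_a = I² × R_a = (0.2532)² × 435 = 27.88 W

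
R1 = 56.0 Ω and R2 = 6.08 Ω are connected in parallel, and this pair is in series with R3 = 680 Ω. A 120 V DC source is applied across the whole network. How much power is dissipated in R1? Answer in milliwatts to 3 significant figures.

16.5 mW

Collapse the R1‖R2 pair into one equivalent R_p; then R_p and R3 form a series string.
R_p = (56.0×6.08)/(56.0+6.08) = 5.485 Ω
R_total = R_p + 680 = 5.485 + 680 = 685.5 Ω
I = V / R_total = 120 / 685.5 = 0.1751 A
Voltage across the parallel pair: V_p = I × R_p = 0.1751 × 5.485 = 0.9601 V
Use P = V²/R for R1 with V = V_p.
P_R1 = (0.9601)² / 56.0 = 0.01646 W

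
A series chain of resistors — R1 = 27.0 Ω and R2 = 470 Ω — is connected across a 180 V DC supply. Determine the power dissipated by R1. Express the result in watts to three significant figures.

3.54 W

Series elements share the same current, so find I first, then use P = I²R.
R_total = 27.0 + 470 = 497.0 Ω
I = V / R_total = 180 / 497.0 = 0.3622 A
P_R1 = I² × R1 = (0.3622)² × 27.0 = 3.542 W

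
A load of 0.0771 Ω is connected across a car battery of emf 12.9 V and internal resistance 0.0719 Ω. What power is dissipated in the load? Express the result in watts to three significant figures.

578 W

Load and internal resistance form a series loop — compute the loop current, then the load power via I²R.
I = ε / (r + R) = 12.9 / (0.0719 + 0.0771) = 86.58 A
P_load = I² R = (86.58)² × 0.0771 = 577.9 W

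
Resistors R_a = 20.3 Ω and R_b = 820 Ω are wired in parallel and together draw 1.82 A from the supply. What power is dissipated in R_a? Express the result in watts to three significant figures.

64.0 W

The branches share the same voltage, but only the total current is given — find V from the equivalent resistance first.
1/R_eq = 1/20.3 + 1/820 ⇒ R_eq = 19.81 Ω
V = I_total × R_eq = 1.820 × 19.81 = 36.05 V
P_R_a = V² / R_a = (36.05)² / 20.3 = 64.03 W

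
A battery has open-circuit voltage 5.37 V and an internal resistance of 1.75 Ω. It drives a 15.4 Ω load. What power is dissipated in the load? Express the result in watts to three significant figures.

Load and internal resistance form a series loop — compute the loop current, then the load power via I²R.
I = ε / (r + R) = 5.37 / (1.75 + 15.4) = 0.3131 A
P_load = I² R = (0.3131)² × 15.4 = 1.510 W

1.51 W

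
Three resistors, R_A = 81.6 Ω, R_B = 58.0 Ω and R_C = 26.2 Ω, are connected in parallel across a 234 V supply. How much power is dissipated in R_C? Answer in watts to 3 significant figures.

Each parallel branch sees the full supply voltage, so P = V²/R applies directly to the target branch.
P_R_C = V² / R_C = (234)² / 26.2 Ω = 2090 W

2090 W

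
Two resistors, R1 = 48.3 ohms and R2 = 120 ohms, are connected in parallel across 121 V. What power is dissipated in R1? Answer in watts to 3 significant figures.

303 W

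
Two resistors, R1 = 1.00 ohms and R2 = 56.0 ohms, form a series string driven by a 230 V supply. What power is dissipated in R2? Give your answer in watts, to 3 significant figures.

912 W

Since the resistors are in series they all carry the loop current I = V/R_total; the power in any one is I²R.
R_total = 1.00 + 56.0 = 57.00 Ω
I = V / R_total = 230 / 57.00 = 4.035 A
P_R2 = I² × R2 = (4.035)² × 56.0 = 911.8 W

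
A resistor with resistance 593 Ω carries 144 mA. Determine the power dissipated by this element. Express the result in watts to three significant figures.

12.3 W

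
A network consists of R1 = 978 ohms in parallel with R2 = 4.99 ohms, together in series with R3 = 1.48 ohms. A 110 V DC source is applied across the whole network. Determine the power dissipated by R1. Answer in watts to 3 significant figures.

Reduce the parallel combination to a single R_p; the circuit then becomes R_p in series with the remaining resistor.
R_p = (978×4.99)/(978+4.99) = 4.965 Ω
R_total = R_p + 1.48 = 4.965 + 1.48 = 6.445 Ω
I = V / R_total = 110 / 6.445 = 17.07 A
Voltage across the parallel pair: V_p = I × R_p = 17.07 × 4.965 = 84.74 V
R1 has V_p across it, so P = V_p²/R1.
P_R1 = (84.74)² / 978 = 7.342 W

7.34 W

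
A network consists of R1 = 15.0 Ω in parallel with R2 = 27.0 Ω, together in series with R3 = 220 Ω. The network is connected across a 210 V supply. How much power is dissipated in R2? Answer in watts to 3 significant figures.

Reduce the parallel combination to a single R_p; the circuit then becomes R_p in series with the remaining resistor.
R_p = (15.0×27.0)/(15.0+27.0) = 9.643 Ω
R_total = R_p + 220 = 9.643 + 220 = 229.6 Ω
I = V / R_total = 210 / 229.6 = 0.9145 A
Voltage across the parallel pair: V_p = I × R_p = 0.9145 × 9.643 = 8.818 V
R2 sits across V_p; its power is V_p²/R.
P_R2 = (8.818)² / 27.0 = 2.880 W

2.88 W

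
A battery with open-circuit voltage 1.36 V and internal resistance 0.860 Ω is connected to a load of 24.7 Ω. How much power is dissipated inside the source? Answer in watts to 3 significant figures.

The source's internal resistance is just another series element carrying I; its dissipation is I²r.
I = ε / (r + R) = 1.36 / (0.860 + 24.7) = 0.05321 A
P_int = I² r = (0.05321)² × 0.860 = 0.002435 W

0.00243 W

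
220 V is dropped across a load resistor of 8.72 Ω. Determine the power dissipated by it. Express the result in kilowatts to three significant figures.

5.55 kW

We know the drop across the element and its resistance — P = V²/R, one step.
P = (220 V)² / 8.72 Ω = 5550 W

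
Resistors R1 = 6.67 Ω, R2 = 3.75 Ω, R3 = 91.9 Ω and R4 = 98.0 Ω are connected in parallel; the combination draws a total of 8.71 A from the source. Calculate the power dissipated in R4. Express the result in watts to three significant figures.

4.04 W

The branches share the same voltage, but only the total current is given — find V from the equivalent resistance first.
1/R_eq = 1/6.67 + 1/3.75 + 1/91.9 + 1/98.0 ⇒ R_eq = 2.285 Ω
V = I_total × R_eq = 8.710 × 2.285 = 19.90 V
P_R4 = V² / R4 = (19.90)² / 98.0 = 4.041 W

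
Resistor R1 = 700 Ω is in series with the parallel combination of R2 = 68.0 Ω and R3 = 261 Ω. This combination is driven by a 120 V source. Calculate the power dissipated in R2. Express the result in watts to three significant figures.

First combine the parallel branches into one equivalent R_p, then R1 + R_p is a series pair.
R_p = (68.0×261)/(68.0+261) = 53.95 Ω
R_total = 700 + 53.95 = 753.9 Ω
I = V / R_total = 120 / 753.9 = 0.1592 A
Voltage across the parallel pair: V_p = I × R_p = 0.1592 × 53.95 = 8.586 V
R2 sees V_p directly, so P = V_p² / R2.
P_R2 = (8.586)² / 68.0 = 1.084 W

1.08 W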